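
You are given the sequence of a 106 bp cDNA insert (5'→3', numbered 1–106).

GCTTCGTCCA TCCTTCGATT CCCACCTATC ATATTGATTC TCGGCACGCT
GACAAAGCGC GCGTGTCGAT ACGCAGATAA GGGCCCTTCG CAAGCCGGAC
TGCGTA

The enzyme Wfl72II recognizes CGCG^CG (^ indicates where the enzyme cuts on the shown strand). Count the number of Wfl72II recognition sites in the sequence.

CGCGCG occurs starting at position 58.
Wfl72II cuts at 1 site.

1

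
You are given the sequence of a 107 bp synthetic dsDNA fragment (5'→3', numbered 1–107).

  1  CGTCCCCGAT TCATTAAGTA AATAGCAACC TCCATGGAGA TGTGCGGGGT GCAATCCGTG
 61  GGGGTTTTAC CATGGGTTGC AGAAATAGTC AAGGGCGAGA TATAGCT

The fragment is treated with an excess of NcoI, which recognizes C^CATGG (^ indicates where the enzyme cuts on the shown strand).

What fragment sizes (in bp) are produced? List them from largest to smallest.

NcoI sites (CCATGG) start at positions 32, 70.
NcoI cuts after the first base of each site, so after positions 32, 70.
Linear molecule, 2 cuts → 3 fragments:
  1–32 → 32 bp
  33–70 → 38 bp
  71–107 → 37 bp
Sorted largest to smallest: 38, 37, 32 bp.

38, 37, 32 bp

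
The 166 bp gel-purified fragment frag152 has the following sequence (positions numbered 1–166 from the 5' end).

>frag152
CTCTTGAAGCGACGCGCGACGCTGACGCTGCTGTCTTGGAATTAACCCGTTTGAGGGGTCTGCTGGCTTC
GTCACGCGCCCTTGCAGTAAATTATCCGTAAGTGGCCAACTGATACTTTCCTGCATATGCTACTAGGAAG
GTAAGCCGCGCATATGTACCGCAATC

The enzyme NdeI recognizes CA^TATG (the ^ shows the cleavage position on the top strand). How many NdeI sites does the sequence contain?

CATATG occurs starting at positions 124, 151.
NdeI cuts at 2 sites.

2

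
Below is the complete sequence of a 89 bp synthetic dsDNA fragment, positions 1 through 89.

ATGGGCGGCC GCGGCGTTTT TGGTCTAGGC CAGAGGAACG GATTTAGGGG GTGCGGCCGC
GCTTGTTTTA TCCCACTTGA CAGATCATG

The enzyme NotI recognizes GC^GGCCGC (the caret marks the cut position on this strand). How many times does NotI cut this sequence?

2

GCGGCCGC occurs starting at positions 5, 53.
NotI cuts at 2 sites.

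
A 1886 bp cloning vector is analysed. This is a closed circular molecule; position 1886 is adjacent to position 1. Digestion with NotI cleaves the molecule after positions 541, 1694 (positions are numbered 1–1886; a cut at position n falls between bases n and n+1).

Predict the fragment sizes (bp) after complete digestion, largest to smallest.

1153, 733 bp

Circular molecule, 2 cuts → 2 fragments:
  1694 − 541 = 1153 bp
  wrap: 1886 − 1694 + 541 = 733 bp
Sorted largest to smallest: 1153, 733 bp.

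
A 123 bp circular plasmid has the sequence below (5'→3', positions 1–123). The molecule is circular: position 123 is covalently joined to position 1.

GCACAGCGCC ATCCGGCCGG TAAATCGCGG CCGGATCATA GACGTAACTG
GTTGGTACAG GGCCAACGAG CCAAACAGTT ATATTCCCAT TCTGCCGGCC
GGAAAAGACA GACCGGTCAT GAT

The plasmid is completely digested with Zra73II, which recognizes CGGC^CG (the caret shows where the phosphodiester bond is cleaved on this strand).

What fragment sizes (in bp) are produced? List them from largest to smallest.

Zra73II sites (CGGCCG) start at positions 14, 28, 96.
Zra73II cuts after base 4 of each site, so after positions 17, 31, 99.
Circular molecule, 3 cuts → 3 fragments:
  18–31 → 14 bp
  32–99 → 68 bp
  100–123 then 1–17 → 24 + 17 = 41 bp
Sorted largest to smallest: 68, 41, 14 bp.

68, 41, 14 bp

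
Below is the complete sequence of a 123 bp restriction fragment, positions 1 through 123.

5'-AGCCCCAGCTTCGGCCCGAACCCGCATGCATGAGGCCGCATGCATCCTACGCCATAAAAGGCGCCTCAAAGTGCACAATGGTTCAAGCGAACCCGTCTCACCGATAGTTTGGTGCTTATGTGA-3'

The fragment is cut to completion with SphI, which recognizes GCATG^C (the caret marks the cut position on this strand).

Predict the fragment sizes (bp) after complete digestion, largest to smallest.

81, 28, 14 bp

SphI sites (GCATGC) start at positions 24, 38.
SphI cuts after base 5 of each site (before the last base), so after positions 28, 42.
Linear molecule, 2 cuts → 3 fragments:
  1–28 → 28 bp
  29–42 → 14 bp
  43–123 → 81 bp
Sorted largest to smallest: 81, 28, 14 bp.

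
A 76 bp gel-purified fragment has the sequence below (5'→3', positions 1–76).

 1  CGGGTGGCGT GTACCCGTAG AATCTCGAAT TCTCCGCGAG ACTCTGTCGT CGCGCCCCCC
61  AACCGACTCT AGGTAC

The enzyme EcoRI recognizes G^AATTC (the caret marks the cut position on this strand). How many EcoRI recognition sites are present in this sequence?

1

GAATTC occurs starting at position 27.
EcoRI cuts at 1 site.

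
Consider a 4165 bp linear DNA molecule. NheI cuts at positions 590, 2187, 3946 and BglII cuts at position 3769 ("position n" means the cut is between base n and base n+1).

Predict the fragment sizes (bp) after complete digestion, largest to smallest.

1597, 1582, 590, 219, 177 bp

Combined cut positions (sorted): 590, 2187, 3769, 3946.
Linear molecule, 4 cuts → 5 fragments:
  590 − 0 = 590 bp
  2187 − 590 = 1597 bp
  3769 − 2187 = 1582 bp
  3946 − 3769 = 177 bp
  4165 − 3946 = 219 bp
Sorted largest to smallest: 1597, 1582, 590, 219, 177 bp.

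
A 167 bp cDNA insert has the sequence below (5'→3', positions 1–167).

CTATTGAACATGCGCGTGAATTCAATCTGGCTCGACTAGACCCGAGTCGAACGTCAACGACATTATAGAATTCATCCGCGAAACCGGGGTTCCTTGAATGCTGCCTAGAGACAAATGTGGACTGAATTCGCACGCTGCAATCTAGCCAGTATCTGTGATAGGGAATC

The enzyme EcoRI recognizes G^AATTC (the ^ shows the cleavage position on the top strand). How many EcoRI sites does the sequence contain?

GAATTC occurs starting at positions 18, 68, 124.
EcoRI cuts at 3 sites.

3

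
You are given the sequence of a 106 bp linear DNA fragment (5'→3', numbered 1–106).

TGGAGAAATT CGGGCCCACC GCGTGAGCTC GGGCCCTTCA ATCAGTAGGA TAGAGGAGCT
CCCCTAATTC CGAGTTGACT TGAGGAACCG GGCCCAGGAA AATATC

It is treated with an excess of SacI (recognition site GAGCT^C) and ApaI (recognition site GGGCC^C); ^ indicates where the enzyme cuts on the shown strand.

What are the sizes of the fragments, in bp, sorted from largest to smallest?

34, 25, 16, 13, 12, 6 bp

SacI sites (GAGCTC) start at positions 25, 56.
SacI cuts after base 5 of each site (before the last base), so after positions 29, 60.
ApaI sites (GGGCCC) start at positions 12, 31, 90.
ApaI cuts after base 5 of each site (before the last base), so after positions 16, 35, 94.
Combined cut positions: 16, 29, 35, 60, 94.
Linear molecule, 5 cuts → 6 fragments:
  1–16 → 16 bp
  17–29 → 13 bp
  30–35 → 6 bp
  36–60 → 25 bp
  61–94 → 34 bp
  95–106 → 12 bp
Sorted largest to smallest: 34, 25, 16, 13, 12, 6 bp.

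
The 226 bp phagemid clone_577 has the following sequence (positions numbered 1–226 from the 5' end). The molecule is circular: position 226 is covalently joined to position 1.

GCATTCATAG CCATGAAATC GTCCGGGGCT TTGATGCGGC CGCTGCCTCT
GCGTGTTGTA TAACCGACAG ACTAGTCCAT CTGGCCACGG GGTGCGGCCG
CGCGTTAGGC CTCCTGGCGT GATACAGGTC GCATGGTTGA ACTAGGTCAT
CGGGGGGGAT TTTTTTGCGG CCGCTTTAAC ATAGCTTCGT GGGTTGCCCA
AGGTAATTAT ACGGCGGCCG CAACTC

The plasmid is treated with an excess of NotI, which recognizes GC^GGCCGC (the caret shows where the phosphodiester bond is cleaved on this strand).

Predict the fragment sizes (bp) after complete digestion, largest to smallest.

NotI sites (GCGGCCGC) start at positions 36, 94, 167, 214.
NotI cuts after base 2 of each site, so after positions 37, 95, 168, 215.
Circular molecule, 4 cuts → 4 fragments:
  38–95 → 58 bp
  96–168 → 73 bp
  169–215 → 47 bp
  216–226 then 1–37 → 11 + 37 = 48 bp
Sorted largest to smallest: 73, 58, 48, 47 bp.

73, 58, 48, 47 bp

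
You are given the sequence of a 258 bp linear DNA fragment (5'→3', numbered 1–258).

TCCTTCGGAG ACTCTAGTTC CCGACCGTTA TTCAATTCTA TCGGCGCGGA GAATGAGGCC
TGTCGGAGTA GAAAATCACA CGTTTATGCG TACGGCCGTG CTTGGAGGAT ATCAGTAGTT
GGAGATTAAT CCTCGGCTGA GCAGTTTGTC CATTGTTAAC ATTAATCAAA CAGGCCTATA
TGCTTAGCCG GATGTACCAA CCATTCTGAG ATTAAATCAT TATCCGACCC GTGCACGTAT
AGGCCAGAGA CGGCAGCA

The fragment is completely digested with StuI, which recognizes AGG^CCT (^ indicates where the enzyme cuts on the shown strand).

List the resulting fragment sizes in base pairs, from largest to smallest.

StuI sites (AGGCCT) start at positions 56, 172.
StuI cuts after base 3 of each site, so after positions 58, 174.
Linear molecule, 2 cuts → 3 fragments:
  1–58 → 58 bp
  59–174 → 116 bp
  175–258 → 84 bp
Sorted largest to smallest: 116, 84, 58 bp.

116, 84, 58 bp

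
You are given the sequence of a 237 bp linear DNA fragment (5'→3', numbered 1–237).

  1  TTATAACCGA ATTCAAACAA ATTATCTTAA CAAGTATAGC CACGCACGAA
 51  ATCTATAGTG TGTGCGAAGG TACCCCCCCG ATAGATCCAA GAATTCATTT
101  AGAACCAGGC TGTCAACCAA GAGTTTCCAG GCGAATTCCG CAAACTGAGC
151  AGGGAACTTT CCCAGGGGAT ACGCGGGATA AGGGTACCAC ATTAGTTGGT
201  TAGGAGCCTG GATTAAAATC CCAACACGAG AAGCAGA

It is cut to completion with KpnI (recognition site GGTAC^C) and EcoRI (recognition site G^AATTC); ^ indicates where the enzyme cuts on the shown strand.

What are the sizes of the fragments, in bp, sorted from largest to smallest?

KpnI sites (GGTACC) start at positions 69, 183.
KpnI cuts after base 5 of each site (before the last base), so after positions 73, 187.
EcoRI sites (GAATTC) start at positions 9, 91, 133.
EcoRI cuts after the first base of each site, so after positions 9, 91, 133.
Combined cut positions: 9, 73, 91, 133, 187.
Linear molecule, 5 cuts → 6 fragments:
  1–9 → 9 bp
  10–73 → 64 bp
  74–91 → 18 bp
  92–133 → 42 bp
  134–187 → 54 bp
  188–237 → 50 bp
Sorted largest to smallest: 64, 54, 50, 42, 18, 9 bp.

64, 54, 50, 42, 18, 9 bp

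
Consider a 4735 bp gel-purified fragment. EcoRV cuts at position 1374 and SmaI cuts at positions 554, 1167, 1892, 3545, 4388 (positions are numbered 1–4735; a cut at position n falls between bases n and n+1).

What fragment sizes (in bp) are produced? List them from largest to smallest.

Combined cut positions (sorted): 554, 1167, 1374, 1892, 3545, 4388.
Linear molecule, 6 cuts → 7 fragments:
  554 − 0 = 554 bp
  1167 − 554 = 613 bp
  1374 − 1167 = 207 bp
  1892 − 1374 = 518 bp
  3545 − 1892 = 1653 bp
  4388 − 3545 = 843 bp
  4735 − 4388 = 347 bp
Sorted largest to smallest: 1653, 843, 613, 554, 518, 347, 207 bp.

1653, 843, 613, 554, 518, 347, 207 bp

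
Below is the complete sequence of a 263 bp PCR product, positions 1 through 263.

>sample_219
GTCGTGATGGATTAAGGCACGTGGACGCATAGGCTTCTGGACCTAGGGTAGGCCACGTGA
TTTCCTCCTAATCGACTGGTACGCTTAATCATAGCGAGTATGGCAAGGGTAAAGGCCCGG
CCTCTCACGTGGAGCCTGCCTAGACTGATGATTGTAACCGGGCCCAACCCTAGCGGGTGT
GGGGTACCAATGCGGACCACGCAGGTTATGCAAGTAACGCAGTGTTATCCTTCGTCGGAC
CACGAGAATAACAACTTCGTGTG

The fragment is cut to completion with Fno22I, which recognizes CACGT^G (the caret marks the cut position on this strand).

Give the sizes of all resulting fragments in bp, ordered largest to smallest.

Fno22I sites (CACGTG) start at positions 18, 54, 126.
Fno22I cuts after base 5 of each site (before the last base), so after positions 22, 58, 130.
Linear molecule, 3 cuts → 4 fragments:
  1–22 → 22 bp
  23–58 → 36 bp
  59–130 → 72 bp
  131–263 → 133 bp
Sorted largest to smallest: 133, 72, 36, 22 bp.

133, 72, 36, 22 bp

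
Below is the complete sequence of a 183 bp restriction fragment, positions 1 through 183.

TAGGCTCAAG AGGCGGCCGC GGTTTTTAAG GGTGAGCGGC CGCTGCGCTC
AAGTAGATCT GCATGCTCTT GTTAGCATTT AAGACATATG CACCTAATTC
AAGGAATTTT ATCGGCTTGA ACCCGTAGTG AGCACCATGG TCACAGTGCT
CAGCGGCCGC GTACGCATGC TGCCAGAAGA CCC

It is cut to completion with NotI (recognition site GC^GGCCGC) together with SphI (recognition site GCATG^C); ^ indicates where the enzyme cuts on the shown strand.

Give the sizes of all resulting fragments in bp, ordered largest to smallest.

89, 28, 23, 15, 14, 14 bp

NotI sites (GCGGCCGC) start at positions 13, 36, 153.
NotI cuts after base 2 of each site, so after positions 14, 37, 154.
SphI sites (GCATGC) start at positions 61, 165.
SphI cuts after base 5 of each site (before the last base), so after positions 65, 169.
Combined cut positions: 14, 37, 65, 154, 169.
Linear molecule, 5 cuts → 6 fragments:
  1–14 → 14 bp
  15–37 → 23 bp
  38–65 → 28 bp
  66–154 → 89 bp
  155–169 → 15 bp
  170–183 → 14 bp
Sorted largest to smallest: 89, 28, 23, 15, 14, 14 bp.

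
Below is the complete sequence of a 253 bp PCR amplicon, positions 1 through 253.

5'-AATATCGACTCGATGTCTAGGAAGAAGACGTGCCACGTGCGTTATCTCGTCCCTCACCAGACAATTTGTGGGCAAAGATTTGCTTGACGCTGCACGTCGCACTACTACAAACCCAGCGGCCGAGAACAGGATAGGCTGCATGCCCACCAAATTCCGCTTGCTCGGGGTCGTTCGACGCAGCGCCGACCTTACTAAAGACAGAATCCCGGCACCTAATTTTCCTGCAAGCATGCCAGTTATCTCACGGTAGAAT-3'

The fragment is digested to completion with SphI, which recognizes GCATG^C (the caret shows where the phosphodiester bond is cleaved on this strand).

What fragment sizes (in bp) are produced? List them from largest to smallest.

142, 90, 21 bp

SphI sites (GCATGC) start at positions 138, 228.
SphI cuts after base 5 of each site (before the last base), so after positions 142, 232.
Linear molecule, 2 cuts → 3 fragments:
  1–142 → 142 bp
  143–232 → 90 bp
  233–253 → 21 bp
Sorted largest to smallest: 142, 90, 21 bp.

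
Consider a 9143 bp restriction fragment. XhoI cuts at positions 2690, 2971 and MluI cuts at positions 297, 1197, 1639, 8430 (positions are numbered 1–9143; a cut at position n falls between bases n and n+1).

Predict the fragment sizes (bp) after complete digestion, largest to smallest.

5459, 1051, 900, 713, 442, 297, 281 bp

Combined cut positions (sorted): 297, 1197, 1639, 2690, 2971, 8430.
Linear molecule, 6 cuts → 7 fragments:
  297 − 0 = 297 bp
  1197 − 297 = 900 bp
  1639 − 1197 = 442 bp
  2690 − 1639 = 1051 bp
  2971 − 2690 = 281 bp
  8430 − 2971 = 5459 bp
  9143 − 8430 = 713 bp
Sorted largest to smallest: 5459, 1051, 900, 713, 442, 297, 281 bp.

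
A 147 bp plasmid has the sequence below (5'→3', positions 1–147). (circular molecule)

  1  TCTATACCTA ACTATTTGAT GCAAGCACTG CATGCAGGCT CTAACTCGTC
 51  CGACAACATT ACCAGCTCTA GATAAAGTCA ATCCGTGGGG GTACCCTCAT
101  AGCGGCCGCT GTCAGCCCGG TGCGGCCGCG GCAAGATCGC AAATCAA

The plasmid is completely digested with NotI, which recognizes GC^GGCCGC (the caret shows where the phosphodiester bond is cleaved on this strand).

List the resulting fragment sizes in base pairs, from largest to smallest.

NotI sites (GCGGCCGC) start at positions 102, 122.
NotI cuts after base 2 of each site, so after positions 103, 123.
Circular molecule, 2 cuts → 2 fragments:
  104–123 → 20 bp
  124–147 then 1–103 → 24 + 103 = 127 bp
Sorted largest to smallest: 127, 20 bp.

127, 20 bp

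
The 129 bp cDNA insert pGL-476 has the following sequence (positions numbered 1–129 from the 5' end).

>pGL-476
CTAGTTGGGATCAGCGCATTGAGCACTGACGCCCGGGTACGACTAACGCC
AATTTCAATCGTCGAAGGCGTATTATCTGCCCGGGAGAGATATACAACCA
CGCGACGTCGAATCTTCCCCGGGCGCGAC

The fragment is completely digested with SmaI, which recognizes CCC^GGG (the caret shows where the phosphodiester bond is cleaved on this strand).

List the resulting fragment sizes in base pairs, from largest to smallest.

SmaI sites (CCCGGG) start at positions 32, 80, 118.
SmaI cuts after base 3 of each site, so after positions 34, 82, 120.
Linear molecule, 3 cuts → 4 fragments:
  1–34 → 34 bp
  35–82 → 48 bp
  83–120 → 38 bp
  121–129 → 9 bp
Sorted largest to smallest: 48, 38, 34, 9 bp.

48, 38, 34, 9 bp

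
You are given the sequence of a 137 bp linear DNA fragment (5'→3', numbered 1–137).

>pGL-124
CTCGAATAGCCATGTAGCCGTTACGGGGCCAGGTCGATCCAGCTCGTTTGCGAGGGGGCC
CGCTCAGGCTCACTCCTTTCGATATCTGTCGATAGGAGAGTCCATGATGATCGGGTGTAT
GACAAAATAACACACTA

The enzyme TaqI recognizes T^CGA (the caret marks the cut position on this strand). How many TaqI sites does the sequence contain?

TCGA occurs starting at positions 2, 34, 79, 89.
TaqI cuts at 4 sites.

4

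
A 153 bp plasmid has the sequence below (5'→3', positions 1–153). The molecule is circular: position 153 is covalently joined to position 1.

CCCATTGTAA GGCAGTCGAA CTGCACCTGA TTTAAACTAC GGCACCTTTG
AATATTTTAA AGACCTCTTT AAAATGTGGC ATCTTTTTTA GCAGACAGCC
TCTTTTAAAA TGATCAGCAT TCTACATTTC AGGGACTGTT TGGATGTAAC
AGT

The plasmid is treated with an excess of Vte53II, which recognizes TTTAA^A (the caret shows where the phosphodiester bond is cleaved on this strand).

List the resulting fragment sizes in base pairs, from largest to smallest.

80, 36, 25, 12 bp

Vte53II sites (TTTAAA) start at positions 31, 56, 68, 104.
Vte53II cuts after base 5 of each site (before the last base), so after positions 35, 60, 72, 108.
Circular molecule, 4 cuts → 4 fragments:
  36–60 → 25 bp
  61–72 → 12 bp
  73–108 → 36 bp
  109–153 then 1–35 → 45 + 35 = 80 bp
Sorted largest to smallest: 80, 36, 25, 12 bp.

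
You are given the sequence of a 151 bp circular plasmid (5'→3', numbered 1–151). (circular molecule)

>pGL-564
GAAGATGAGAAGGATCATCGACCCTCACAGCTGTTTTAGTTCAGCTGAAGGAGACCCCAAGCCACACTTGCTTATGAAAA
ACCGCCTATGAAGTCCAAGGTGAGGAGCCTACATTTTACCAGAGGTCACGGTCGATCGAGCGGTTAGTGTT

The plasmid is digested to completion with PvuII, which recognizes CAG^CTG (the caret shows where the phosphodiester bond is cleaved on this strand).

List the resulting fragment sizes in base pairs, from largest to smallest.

137, 14 bp

PvuII sites (CAGCTG) start at positions 28, 42.
PvuII cuts after base 3 of each site, so after positions 30, 44.
Circular molecule, 2 cuts → 2 fragments:
  31–44 → 14 bp
  45–151 then 1–30 → 107 + 30 = 137 bp
Sorted largest to smallest: 137, 14 bp.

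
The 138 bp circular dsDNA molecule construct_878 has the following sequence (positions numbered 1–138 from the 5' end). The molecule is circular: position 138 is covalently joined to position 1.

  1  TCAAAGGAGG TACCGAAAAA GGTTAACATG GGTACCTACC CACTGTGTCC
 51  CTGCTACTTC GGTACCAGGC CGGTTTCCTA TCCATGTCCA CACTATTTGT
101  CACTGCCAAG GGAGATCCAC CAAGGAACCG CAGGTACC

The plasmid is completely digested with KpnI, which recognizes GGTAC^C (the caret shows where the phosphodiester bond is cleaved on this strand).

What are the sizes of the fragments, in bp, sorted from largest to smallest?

72, 30, 22, 14 bp

KpnI sites (GGTACC) start at positions 9, 31, 61, 133.
KpnI cuts after base 5 of each site (before the last base), so after positions 13, 35, 65, 137.
Circular molecule, 4 cuts → 4 fragments:
  14–35 → 22 bp
  36–65 → 30 bp
  66–137 → 72 bp
  138–138 then 1–13 → 1 + 13 = 14 bp
Sorted largest to smallest: 72, 30, 22, 14 bp.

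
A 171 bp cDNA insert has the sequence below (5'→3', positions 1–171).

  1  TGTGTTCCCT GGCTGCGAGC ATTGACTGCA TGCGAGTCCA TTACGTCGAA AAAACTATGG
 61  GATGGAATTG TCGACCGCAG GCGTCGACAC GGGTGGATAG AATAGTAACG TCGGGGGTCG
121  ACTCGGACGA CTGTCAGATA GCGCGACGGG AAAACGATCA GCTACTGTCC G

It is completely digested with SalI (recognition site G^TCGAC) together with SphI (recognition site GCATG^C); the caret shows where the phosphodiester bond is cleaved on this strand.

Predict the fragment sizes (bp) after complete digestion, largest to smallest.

SalI sites (GTCGAC) start at positions 70, 83, 117.
SalI cuts after the first base of each site, so after positions 70, 83, 117.
The SphI site (GCATGC) starts at position 28.
SphI cuts after base 5 of each site (before the last base), so after position 32.
Combined cut positions: 32, 70, 83, 117.
Linear molecule, 4 cuts → 5 fragments:
  1–32 → 32 bp
  33–70 → 38 bp
  71–83 → 13 bp
  84–117 → 34 bp
  118–171 → 54 bp
Sorted largest to smallest: 54, 38, 34, 32, 13 bp.

54, 38, 34, 32, 13 bp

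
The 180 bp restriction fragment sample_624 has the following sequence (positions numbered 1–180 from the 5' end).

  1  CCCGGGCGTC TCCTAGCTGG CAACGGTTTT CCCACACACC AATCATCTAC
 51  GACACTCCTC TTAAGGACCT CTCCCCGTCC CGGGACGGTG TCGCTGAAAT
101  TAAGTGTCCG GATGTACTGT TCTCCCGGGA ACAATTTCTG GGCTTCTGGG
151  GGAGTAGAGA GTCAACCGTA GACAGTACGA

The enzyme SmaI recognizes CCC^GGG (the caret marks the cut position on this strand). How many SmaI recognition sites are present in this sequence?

CCCGGG occurs starting at positions 1, 79, 124.
SmaI cuts at 3 sites.

3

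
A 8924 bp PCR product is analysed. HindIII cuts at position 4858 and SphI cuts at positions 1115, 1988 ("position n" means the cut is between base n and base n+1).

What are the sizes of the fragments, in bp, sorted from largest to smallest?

Combined cut positions (sorted): 1115, 1988, 4858.
Linear molecule, 3 cuts → 4 fragments:
  1115 − 0 = 1115 bp
  1988 − 1115 = 873 bp
  4858 − 1988 = 2870 bp
  8924 − 4858 = 4066 bp
Sorted largest to smallest: 4066, 2870, 1115, 873 bp.

4066, 2870, 1115, 873 bp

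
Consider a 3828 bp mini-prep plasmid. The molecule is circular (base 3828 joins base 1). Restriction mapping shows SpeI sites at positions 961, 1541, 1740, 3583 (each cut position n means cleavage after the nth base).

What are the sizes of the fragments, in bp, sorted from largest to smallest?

1843, 1206, 580, 199 bp

Circular molecule, 4 cuts → 4 fragments:
  1541 − 961 = 580 bp
  1740 − 1541 = 199 bp
  3583 − 1740 = 1843 bp
  wrap: 3828 − 3583 + 961 = 1206 bp
Sorted largest to smallest: 1843, 1206, 580, 199 bp.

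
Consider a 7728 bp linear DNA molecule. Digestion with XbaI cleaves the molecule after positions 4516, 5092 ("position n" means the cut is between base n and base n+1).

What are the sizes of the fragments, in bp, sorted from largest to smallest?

Linear molecule, 2 cuts → 3 fragments:
  4516 − 0 = 4516 bp
  5092 − 4516 = 576 bp
  7728 − 5092 = 2636 bp
Sorted largest to smallest: 4516, 2636, 576 bp.

4516, 2636, 576 bp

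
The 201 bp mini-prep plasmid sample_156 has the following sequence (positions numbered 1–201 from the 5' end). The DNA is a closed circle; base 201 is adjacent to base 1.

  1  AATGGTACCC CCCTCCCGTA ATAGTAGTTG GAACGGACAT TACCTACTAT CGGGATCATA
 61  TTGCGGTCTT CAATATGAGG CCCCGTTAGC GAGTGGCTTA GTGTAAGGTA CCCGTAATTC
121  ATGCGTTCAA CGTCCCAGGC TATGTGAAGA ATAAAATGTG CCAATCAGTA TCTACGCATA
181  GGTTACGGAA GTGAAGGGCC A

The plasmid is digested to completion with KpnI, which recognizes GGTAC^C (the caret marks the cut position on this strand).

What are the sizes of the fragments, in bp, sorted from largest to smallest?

KpnI sites (GGTACC) start at positions 4, 107.
KpnI cuts after base 5 of each site (before the last base), so after positions 8, 111.
Circular molecule, 2 cuts → 2 fragments:
  9–111 → 103 bp
  112–201 then 1–8 → 90 + 8 = 98 bp
Sorted largest to smallest: 103, 98 bp.

103, 98 bp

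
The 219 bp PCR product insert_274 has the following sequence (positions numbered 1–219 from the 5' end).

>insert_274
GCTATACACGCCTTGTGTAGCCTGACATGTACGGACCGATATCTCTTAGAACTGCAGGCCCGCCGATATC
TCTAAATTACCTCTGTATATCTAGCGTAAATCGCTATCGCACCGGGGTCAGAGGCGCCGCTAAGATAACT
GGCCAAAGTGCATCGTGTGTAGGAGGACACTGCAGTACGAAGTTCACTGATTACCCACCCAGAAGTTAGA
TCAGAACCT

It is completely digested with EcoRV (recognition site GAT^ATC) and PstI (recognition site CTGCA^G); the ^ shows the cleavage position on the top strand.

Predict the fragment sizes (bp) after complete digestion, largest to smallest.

107, 45, 40, 16, 11 bp

EcoRV sites (GATATC) start at positions 38, 65.
EcoRV cuts after base 3 of each site, so after positions 40, 67.
PstI sites (CTGCAG) start at positions 52, 170.
PstI cuts after base 5 of each site (before the last base), so after positions 56, 174.
Combined cut positions: 40, 56, 67, 174.
Linear molecule, 4 cuts → 5 fragments:
  1–40 → 40 bp
  41–56 → 16 bp
  57–67 → 11 bp
  68–174 → 107 bp
  175–219 → 45 bp
Sorted largest to smallest: 107, 45, 40, 16, 11 bp.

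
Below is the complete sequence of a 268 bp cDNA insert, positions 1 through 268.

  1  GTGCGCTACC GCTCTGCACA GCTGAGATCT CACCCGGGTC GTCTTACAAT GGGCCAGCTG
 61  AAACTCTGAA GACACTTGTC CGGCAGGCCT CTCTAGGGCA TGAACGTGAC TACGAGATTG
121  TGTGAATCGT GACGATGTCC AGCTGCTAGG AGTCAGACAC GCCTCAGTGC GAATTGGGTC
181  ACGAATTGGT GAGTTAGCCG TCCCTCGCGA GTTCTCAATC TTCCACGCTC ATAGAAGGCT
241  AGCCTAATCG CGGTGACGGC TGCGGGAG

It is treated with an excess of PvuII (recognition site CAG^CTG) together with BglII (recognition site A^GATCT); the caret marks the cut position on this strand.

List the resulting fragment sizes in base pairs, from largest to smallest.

PvuII sites (CAGCTG) start at positions 19, 55, 140.
PvuII cuts after base 3 of each site, so after positions 21, 57, 142.
The BglII site (AGATCT) starts at position 25.
BglII cuts after the first base of each site, so after position 25.
Combined cut positions: 21, 25, 57, 142.
Linear molecule, 4 cuts → 5 fragments:
  1–21 → 21 bp
  22–25 → 4 bp
  26–57 → 32 bp
  58–142 → 85 bp
  143–268 → 126 bp
Sorted largest to smallest: 126, 85, 32, 21, 4 bp.

126, 85, 32, 21, 4 bp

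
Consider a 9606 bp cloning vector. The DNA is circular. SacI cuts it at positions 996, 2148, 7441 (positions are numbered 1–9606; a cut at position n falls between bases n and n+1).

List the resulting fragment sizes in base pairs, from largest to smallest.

Circular molecule, 3 cuts → 3 fragments:
  2148 − 996 = 1152 bp
  7441 − 2148 = 5293 bp
  wrap: 9606 − 7441 + 996 = 3161 bp
Sorted largest to smallest: 5293, 3161, 1152 bp.

5293, 3161, 1152 bp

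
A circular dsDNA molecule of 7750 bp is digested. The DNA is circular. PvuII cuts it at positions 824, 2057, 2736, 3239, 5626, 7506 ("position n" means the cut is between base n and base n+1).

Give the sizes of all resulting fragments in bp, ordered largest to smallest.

2387, 1880, 1233, 1068, 679, 503 bp

Circular molecule, 6 cuts → 6 fragments:
  2057 − 824 = 1233 bp
  2736 − 2057 = 679 bp
  3239 − 2736 = 503 bp
  5626 − 3239 = 2387 bp
  7506 − 5626 = 1880 bp
  wrap: 7750 − 7506 + 824 = 1068 bp
Sorted largest to smallest: 2387, 1880, 1233, 1068, 679, 503 bp.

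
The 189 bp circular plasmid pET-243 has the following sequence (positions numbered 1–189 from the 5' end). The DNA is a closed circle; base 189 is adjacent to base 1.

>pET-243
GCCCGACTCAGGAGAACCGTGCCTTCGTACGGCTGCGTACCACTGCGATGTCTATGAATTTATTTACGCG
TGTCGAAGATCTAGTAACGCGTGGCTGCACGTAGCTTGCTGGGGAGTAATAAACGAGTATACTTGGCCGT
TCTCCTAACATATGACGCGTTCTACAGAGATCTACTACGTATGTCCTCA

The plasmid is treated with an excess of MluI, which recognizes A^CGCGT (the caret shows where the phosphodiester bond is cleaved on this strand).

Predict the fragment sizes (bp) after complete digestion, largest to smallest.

MluI sites (ACGCGT) start at positions 66, 87, 155.
MluI cuts after the first base of each site, so after positions 66, 87, 155.
Circular molecule, 3 cuts → 3 fragments:
  67–87 → 21 bp
  88–155 → 68 bp
  156–189 then 1–66 → 34 + 66 = 100 bp
Sorted largest to smallest: 100, 68, 21 bp.

100, 68, 21 bp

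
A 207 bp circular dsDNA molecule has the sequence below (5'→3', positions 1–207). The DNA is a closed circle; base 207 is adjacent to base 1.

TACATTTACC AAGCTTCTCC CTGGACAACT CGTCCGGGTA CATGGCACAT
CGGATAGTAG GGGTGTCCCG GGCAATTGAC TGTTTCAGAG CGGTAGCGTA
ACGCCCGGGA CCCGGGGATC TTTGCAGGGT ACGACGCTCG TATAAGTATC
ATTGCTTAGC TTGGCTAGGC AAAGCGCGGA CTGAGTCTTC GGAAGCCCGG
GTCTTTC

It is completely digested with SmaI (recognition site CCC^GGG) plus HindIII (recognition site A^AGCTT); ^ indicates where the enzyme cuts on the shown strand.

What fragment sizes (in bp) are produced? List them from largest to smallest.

SmaI sites (CCCGGG) start at positions 67, 104, 111, 196.
SmaI cuts after base 3 of each site, so after positions 69, 106, 113, 198.
The HindIII site (AAGCTT) starts at position 11.
HindIII cuts after the first base of each site, so after position 11.
Combined cut positions: 11, 69, 106, 113, 198.
Circular molecule, 5 cuts → 5 fragments:
  12–69 → 58 bp
  70–106 → 37 bp
  107–113 → 7 bp
  114–198 → 85 bp
  199–207 then 1–11 → 9 + 11 = 20 bp
Sorted largest to smallest: 85, 58, 37, 20, 7 bp.

85, 58, 37, 20, 7 bp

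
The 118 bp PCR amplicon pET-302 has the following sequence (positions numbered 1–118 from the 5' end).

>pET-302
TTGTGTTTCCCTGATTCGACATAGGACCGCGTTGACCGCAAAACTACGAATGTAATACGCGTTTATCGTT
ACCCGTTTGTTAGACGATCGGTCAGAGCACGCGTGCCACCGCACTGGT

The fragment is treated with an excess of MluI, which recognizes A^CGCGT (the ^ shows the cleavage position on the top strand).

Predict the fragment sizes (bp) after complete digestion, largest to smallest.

57, 42, 19 bp

MluI sites (ACGCGT) start at positions 57, 99.
MluI cuts after the first base of each site, so after positions 57, 99.
Linear molecule, 2 cuts → 3 fragments:
  1–57 → 57 bp
  58–99 → 42 bp
  100–118 → 19 bp
Sorted largest to smallest: 57, 42, 19 bp.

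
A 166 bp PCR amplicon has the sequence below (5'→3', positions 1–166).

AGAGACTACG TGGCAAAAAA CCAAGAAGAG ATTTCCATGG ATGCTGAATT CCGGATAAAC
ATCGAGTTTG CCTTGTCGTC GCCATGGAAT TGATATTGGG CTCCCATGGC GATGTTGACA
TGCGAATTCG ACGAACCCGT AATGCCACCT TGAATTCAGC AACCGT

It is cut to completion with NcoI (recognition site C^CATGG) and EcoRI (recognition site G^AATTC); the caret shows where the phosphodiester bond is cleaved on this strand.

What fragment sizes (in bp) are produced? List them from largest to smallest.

NcoI sites (CCATGG) start at positions 35, 82, 104.
NcoI cuts after the first base of each site, so after positions 35, 82, 104.
EcoRI sites (GAATTC) start at positions 46, 124, 152.
EcoRI cuts after the first base of each site, so after positions 46, 124, 152.
Combined cut positions: 35, 46, 82, 104, 124, 152.
Linear molecule, 6 cuts → 7 fragments:
  1–35 → 35 bp
  36–46 → 11 bp
  47–82 → 36 bp
  83–104 → 22 bp
  105–124 → 20 bp
  125–152 → 28 bp
  153–166 → 14 bp
Sorted largest to smallest: 36, 35, 28, 22, 20, 14, 11 bp.

36, 35, 28, 22, 20, 14, 11 bp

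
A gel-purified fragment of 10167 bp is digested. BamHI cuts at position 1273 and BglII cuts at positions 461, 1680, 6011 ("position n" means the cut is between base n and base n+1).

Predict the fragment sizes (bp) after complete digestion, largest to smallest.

Combined cut positions (sorted): 461, 1273, 1680, 6011.
Linear molecule, 4 cuts → 5 fragments:
  461 − 0 = 461 bp
  1273 − 461 = 812 bp
  1680 − 1273 = 407 bp
  6011 − 1680 = 4331 bp
  10167 − 6011 = 4156 bp
Sorted largest to smallest: 4331, 4156, 812, 461, 407 bp.

4331, 4156, 812, 461, 407 bp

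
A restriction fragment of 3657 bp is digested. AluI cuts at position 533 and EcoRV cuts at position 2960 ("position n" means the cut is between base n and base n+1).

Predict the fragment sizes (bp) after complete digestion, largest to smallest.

Combined cut positions (sorted): 533, 2960.
Linear molecule, 2 cuts → 3 fragments:
  533 − 0 = 533 bp
  2960 − 533 = 2427 bp
  3657 − 2960 = 697 bp
Sorted largest to smallest: 2427, 697, 533 bp.

2427, 697, 533 bp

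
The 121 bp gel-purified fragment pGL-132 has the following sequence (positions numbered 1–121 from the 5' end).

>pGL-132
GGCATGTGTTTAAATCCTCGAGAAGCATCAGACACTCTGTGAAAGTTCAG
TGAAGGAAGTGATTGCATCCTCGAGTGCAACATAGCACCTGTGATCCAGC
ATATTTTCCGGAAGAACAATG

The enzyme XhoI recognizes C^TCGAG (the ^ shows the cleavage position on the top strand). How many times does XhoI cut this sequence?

2

CTCGAG occurs starting at positions 17, 70.
XhoI cuts at 2 sites.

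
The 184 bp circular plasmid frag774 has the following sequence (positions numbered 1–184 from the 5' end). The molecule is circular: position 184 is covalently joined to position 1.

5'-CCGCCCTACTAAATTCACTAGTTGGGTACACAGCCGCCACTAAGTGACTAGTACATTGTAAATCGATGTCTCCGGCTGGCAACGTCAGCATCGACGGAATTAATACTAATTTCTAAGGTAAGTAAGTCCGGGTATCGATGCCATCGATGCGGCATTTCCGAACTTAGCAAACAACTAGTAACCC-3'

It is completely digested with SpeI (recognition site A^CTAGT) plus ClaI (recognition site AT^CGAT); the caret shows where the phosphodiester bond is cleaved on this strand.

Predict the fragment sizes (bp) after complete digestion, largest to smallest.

72, 30, 30, 27, 16, 9 bp

SpeI sites (ACTAGT) start at positions 17, 47, 174.
SpeI cuts after the first base of each site, so after positions 17, 47, 174.
ClaI sites (ATCGAT) start at positions 62, 134, 143.
ClaI cuts after base 2 of each site, so after positions 63, 135, 144.
Combined cut positions: 17, 47, 63, 135, 144, 174.
Circular molecule, 6 cuts → 6 fragments:
  18–47 → 30 bp
  48–63 → 16 bp
  64–135 → 72 bp
  136–144 → 9 bp
  145–174 → 30 bp
  175–184 then 1–17 → 10 + 17 = 27 bp
Sorted largest to smallest: 72, 30, 30, 27, 16, 9 bp.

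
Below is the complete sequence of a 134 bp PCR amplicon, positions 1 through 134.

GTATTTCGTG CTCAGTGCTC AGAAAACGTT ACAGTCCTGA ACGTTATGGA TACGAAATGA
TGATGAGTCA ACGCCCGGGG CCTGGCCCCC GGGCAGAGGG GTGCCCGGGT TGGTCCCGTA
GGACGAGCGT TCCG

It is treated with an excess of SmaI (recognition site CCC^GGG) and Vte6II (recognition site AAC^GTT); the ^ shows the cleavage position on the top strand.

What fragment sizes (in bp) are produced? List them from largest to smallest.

34, 28, 27, 16, 15, 14 bp

SmaI sites (CCCGGG) start at positions 74, 88, 104.
SmaI cuts after base 3 of each site, so after positions 76, 90, 106.
Vte6II sites (AACGTT) start at positions 25, 40.
Vte6II cuts after base 3 of each site, so after positions 27, 42.
Combined cut positions: 27, 42, 76, 90, 106.
Linear molecule, 5 cuts → 6 fragments:
  1–27 → 27 bp
  28–42 → 15 bp
  43–76 → 34 bp
  77–90 → 14 bp
  91–106 → 16 bp
  107–134 → 28 bp
Sorted largest to smallest: 34, 28, 27, 16, 15, 14 bp.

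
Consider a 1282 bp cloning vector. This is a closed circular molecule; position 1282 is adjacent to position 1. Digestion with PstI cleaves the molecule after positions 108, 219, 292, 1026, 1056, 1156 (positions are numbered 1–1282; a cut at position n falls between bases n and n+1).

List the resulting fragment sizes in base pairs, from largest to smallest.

Circular molecule, 6 cuts → 6 fragments:
  219 − 108 = 111 bp
  292 − 219 = 73 bp
  1026 − 292 = 734 bp
  1056 − 1026 = 30 bp
  1156 − 1056 = 100 bp
  wrap: 1282 − 1156 + 108 = 234 bp
Sorted largest to smallest: 734, 234, 111, 100, 73, 30 bp.

734, 234, 111, 100, 73, 30 bp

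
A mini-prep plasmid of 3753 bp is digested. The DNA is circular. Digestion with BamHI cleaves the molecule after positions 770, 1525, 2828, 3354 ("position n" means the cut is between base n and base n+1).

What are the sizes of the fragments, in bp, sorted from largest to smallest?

Circular molecule, 4 cuts → 4 fragments:
  1525 − 770 = 755 bp
  2828 − 1525 = 1303 bp
  3354 − 2828 = 526 bp
  wrap: 3753 − 3354 + 770 = 1169 bp
Sorted largest to smallest: 1303, 1169, 755, 526 bp.

1303, 1169, 755, 526 bp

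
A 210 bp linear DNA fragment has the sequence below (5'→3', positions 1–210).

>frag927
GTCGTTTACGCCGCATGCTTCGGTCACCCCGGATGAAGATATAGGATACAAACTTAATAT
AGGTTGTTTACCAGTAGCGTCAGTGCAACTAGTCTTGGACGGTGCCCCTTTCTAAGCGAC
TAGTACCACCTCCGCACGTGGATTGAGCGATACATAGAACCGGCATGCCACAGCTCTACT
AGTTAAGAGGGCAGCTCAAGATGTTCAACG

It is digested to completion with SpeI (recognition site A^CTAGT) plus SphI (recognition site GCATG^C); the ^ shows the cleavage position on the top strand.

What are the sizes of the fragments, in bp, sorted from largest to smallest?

71, 48, 32, 31, 17, 11 bp

SpeI sites (ACTAGT) start at positions 88, 119, 178.
SpeI cuts after the first base of each site, so after positions 88, 119, 178.
SphI sites (GCATGC) start at positions 13, 163.
SphI cuts after base 5 of each site (before the last base), so after positions 17, 167.
Combined cut positions: 17, 88, 119, 167, 178.
Linear molecule, 5 cuts → 6 fragments:
  1–17 → 17 bp
  18–88 → 71 bp
  89–119 → 31 bp
  120–167 → 48 bp
  168–178 → 11 bp
  179–210 → 32 bp
Sorted largest to smallest: 71, 48, 32, 31, 17, 11 bp.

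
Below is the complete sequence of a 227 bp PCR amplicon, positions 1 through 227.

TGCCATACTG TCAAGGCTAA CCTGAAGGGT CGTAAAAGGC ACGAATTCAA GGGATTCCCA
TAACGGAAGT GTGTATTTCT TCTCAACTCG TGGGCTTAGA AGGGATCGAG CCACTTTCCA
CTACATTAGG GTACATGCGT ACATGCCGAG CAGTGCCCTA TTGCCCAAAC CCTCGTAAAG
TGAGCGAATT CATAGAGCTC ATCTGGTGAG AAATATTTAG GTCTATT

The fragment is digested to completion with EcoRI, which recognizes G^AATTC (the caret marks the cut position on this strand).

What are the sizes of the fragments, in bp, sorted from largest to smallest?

143, 43, 41 bp

EcoRI sites (GAATTC) start at positions 43, 186.
EcoRI cuts after the first base of each site, so after positions 43, 186.
Linear molecule, 2 cuts → 3 fragments:
  1–43 → 43 bp
  44–186 → 143 bp
  187–227 → 41 bp
Sorted largest to smallest: 143, 43, 41 bp.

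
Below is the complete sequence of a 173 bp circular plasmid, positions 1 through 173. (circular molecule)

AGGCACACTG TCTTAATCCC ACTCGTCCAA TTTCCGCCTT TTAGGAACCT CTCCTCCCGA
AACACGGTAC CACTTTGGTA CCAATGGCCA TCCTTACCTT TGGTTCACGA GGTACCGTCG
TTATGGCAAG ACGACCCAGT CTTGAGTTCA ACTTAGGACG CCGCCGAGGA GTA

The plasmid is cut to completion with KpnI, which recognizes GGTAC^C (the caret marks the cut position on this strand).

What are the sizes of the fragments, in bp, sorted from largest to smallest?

KpnI sites (GGTACC) start at positions 66, 77, 111.
KpnI cuts after base 5 of each site (before the last base), so after positions 70, 81, 115.
Circular molecule, 3 cuts → 3 fragments:
  71–81 → 11 bp
  82–115 → 34 bp
  116–173 then 1–70 → 58 + 70 = 128 bp
Sorted largest to smallest: 128, 34, 11 bp.

128, 34, 11 bp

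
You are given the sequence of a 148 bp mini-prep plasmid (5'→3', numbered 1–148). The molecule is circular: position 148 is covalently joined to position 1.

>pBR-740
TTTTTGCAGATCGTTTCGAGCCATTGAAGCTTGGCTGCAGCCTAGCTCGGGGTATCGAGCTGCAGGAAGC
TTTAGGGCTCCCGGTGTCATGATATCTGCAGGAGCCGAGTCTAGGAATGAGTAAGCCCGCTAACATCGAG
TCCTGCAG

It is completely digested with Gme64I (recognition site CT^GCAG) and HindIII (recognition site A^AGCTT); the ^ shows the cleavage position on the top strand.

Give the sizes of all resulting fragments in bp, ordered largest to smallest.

Gme64I sites (CTGCAG) start at positions 35, 60, 96, 143.
Gme64I cuts after base 2 of each site, so after positions 36, 61, 97, 144.
HindIII sites (AAGCTT) start at positions 27, 67.
HindIII cuts after the first base of each site, so after positions 27, 67.
Combined cut positions: 27, 36, 61, 67, 97, 144.
Circular molecule, 6 cuts → 6 fragments:
  28–36 → 9 bp
  37–61 → 25 bp
  62–67 → 6 bp
  68–97 → 30 bp
  98–144 → 47 bp
  145–148 then 1–27 → 4 + 27 = 31 bp
Sorted largest to smallest: 47, 31, 30, 25, 9, 6 bp.

47, 31, 30, 25, 9, 6 bp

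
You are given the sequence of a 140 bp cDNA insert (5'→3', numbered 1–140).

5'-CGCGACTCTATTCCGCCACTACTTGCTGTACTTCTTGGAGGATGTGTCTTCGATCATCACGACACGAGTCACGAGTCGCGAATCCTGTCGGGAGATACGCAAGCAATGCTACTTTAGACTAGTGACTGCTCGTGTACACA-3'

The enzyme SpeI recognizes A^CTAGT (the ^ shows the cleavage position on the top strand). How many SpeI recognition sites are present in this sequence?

ACTAGT occurs starting at position 118.
SpeI cuts at 1 site.

1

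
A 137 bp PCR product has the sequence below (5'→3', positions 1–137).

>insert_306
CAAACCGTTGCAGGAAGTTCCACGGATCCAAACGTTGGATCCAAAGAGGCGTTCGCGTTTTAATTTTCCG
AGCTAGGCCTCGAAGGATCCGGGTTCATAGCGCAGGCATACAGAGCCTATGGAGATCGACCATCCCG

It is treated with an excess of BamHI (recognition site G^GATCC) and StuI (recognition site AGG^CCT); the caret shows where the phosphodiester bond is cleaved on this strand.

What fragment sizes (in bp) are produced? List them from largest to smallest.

BamHI sites (GGATCC) start at positions 24, 37, 85.
BamHI cuts after the first base of each site, so after positions 24, 37, 85.
The StuI site (AGGCCT) starts at position 75.
StuI cuts after base 3 of each site, so after position 77.
Combined cut positions: 24, 37, 77, 85.
Linear molecule, 4 cuts → 5 fragments:
  1–24 → 24 bp
  25–37 → 13 bp
  38–77 → 40 bp
  78–85 → 8 bp
  86–137 → 52 bp
Sorted largest to smallest: 52, 40, 24, 13, 8 bp.

52, 40, 24, 13, 8 bp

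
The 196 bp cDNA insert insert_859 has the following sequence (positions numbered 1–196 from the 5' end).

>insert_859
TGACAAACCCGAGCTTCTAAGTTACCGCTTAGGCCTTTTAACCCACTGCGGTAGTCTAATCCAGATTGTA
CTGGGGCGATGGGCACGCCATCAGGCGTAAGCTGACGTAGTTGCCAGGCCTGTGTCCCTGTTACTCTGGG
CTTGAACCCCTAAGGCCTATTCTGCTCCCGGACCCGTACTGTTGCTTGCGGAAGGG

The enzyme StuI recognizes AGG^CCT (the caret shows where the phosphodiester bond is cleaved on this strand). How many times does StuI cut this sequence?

AGGCCT occurs starting at positions 31, 116, 153.
StuI cuts at 3 sites.

3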